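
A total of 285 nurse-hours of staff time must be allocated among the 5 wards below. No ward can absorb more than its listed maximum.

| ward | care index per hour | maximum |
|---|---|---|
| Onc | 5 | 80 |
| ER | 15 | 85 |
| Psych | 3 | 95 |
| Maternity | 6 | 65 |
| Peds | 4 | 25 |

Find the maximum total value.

Order the wards by care index per hour: ER 15 > Maternity 6 > Onc 5 > Peds 4 > Psych 3.
Give ER 85 to hit its cap of 85 → 200 left.
Give Maternity 65 to hit its cap of 65 → 135 left.
Give Onc 80 to hit its cap of 80 → 55 left.
Give Peds 25 to hit its cap of 25 → 30 left.
Only 30 left; Psych takes them to reach 30.
Total = 5×80 + 15×85 + 3×30 + 6×65 + 4×25 = 2255.

2255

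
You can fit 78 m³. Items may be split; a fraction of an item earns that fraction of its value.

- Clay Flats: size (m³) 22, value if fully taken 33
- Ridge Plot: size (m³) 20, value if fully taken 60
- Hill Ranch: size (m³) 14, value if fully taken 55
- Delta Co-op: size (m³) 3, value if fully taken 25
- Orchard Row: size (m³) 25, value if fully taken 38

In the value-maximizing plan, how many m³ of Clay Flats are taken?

Best value per unit of size first: Delta Co-op 25/3≈8.33, Hill Ranch 55/14≈3.93, Ridge Plot 60/20≈3, Orchard Row 38/25≈1.52, Clay Flats 33/22≈1.5.
Take all of Delta Co-op (3 m³, value 25) → 75 m³ left.
All 14 m³ of Hill Ranch fit (value 55) → 61 remain.
Ridge Plot: take in full, 20 m³ for value 60 → 41 left.
Take all of Orchard Row (25 m³, value 38) → 16 m³ left.
16 m³ left: a 16/22 share of Clay Flats gives 33×16/22 = 24.

16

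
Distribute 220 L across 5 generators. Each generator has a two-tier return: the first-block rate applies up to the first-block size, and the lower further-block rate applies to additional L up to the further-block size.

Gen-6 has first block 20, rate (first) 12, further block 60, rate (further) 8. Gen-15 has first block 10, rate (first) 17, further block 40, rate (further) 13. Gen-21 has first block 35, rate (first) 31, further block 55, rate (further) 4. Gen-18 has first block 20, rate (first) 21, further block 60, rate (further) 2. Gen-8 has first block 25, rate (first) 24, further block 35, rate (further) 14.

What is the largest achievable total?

3805

Treat each block as its own option and order by rate: Gen-21/T1 31 > Gen-8/T1 24 > Gen-18/T1 21 > Gen-15/T1 17 > Gen-8/T2 14 > Gen-15/T2 13 > Gen-6/T1 12 > Gen-6/T2 8 > Gen-21/T2 4 > Gen-18/T2 2.
Gen-21 T1 at 31: fill all 35 — 185 left.
Gen-8 T1 at 24: fill all 25 — 160 left.
Gen-18 T1 at 21: fill all 20 — 140 left.
Gen-15 T1 at 17: fill all 10 — 130 left.
Gen-8/T2 (14): +35 — 95 left.
Fill Gen-15 T2 block (40 at 13) — 55 left.
Gen-6 T1 at 12: fill all 20 — 35 left.
Gen-6 T2 at 8: only 35 left, fill 35.
Total = 31×35 + 24×25 + 21×20 + 17×10 + 14×35 + 13×40 + 12×20 + 8×35 = 3805.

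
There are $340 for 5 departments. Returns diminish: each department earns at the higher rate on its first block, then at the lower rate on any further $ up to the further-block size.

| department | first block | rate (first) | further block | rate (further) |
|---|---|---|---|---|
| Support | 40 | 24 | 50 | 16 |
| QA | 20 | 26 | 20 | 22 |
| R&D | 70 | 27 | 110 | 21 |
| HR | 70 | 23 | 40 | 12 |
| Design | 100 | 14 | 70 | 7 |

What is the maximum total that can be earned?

7890

Order all 10 blocks by rate: R&D/first 27 > QA/first 26 > Support/first 24 > HR/first 23 > QA/second 22 > R&D/second 21 > Support/second 16 > Design/first 14 > HR/second 12 > Design/second 7.
R&D first at 27: fill all 70 → 270 left.
QA/first (26): +20 → 250 left.
Fill Support first block (40 at 24) → 210 left.
HR/first (23): +70 → 140 left.
QA/second (22): +20 → 120 left.
R&D second at 21: fill all 110 → 10 left.
Support/second: +10 of 50 at 16; pool empty.
Total = 27×70 + 26×20 + 24×40 + 23×70 + 22×20 + 21×110 + 16×10 = 7890.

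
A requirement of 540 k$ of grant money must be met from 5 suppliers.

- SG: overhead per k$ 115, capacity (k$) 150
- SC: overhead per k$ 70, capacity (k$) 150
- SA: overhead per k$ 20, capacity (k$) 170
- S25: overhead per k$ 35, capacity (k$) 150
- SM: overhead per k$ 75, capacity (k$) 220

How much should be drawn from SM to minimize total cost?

Fill from the cheapest supplier first.
Take 170 from SA at 20 → need 370 more.
S25 (35): use full 150 → 220 k$ to go.
Take 150 from SC at 70 → need 70 more.
SM at 75: take 70 of its 220 → requirement met.
SG: unused.

70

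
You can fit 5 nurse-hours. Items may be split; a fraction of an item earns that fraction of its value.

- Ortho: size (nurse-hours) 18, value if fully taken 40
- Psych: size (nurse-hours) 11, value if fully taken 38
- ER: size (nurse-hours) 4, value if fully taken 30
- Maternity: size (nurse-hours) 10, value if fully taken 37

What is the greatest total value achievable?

Rank by value-to-size ratio: ER 30/4≈7.5, Maternity 37/10≈3.7, Psych 38/11≈3.45, Ortho 40/18≈2.22.
All 4 nurse-hours of ER fit (value 30) — 1 remain.
Only 1 nurse-hours remain; take 1/10 of Maternity for value 37×1/10 = 3.7.
Total value = 33.7.

33.7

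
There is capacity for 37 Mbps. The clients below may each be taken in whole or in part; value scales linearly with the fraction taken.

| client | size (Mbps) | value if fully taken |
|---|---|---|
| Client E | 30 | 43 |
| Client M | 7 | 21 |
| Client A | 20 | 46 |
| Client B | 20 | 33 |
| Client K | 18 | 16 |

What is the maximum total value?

Rank by value-to-size ratio: Client M 21/7≈3, Client A 46/20≈2.3, Client B 33/20≈1.65, Client E 43/30≈1.43, Client K 16/18≈0.889.
All 7 Mbps of Client M fit (value 21) — 30 remain.
Client A: take in full, 20 Mbps for value 46 — 10 left.
10 Mbps left: a 10/20 share of Client B gives 33×10/20 = 16.5.
Total value = 83.5.

83.5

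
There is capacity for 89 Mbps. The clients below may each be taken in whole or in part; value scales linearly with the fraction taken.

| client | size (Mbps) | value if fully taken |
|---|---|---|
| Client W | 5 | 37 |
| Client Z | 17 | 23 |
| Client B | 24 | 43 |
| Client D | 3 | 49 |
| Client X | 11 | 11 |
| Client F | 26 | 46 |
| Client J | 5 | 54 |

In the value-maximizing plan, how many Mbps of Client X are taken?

9

Sort by value density: Client D 49/3≈16.3, Client J 54/5≈10.8, Client W 37/5≈7.4, Client B 43/24≈1.79, Client F 46/26≈1.77, Client Z 23/17≈1.35, Client X 11/11≈1.
All 3 Mbps of Client D fit (value 49) — 86 remain.
Take all of Client J (5 Mbps, value 54) — 81 Mbps left.
Client W: take in full, 5 Mbps for value 37 — 76 left.
Take all of Client B (24 Mbps, value 43) — 52 Mbps left.
Take all of Client F (26 Mbps, value 46) — 26 Mbps left.
Take all of Client Z (17 Mbps, value 23) — 9 Mbps left.
9 Mbps left: a 9/11 share of Client X gives 11×9/11 = 9.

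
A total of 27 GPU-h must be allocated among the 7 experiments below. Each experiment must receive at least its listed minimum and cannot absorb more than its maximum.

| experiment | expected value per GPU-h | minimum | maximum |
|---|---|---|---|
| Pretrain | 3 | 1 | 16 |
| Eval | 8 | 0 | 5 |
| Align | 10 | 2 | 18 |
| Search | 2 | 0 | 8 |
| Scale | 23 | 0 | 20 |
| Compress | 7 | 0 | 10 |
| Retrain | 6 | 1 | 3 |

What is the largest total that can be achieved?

Meeting every minimum uses 1+0+2+0+0+0+1 = 4 GPU-h, leaving 23.
Rank by expected value per GPU-h: Scale 23 > Align 10 > Eval 8 > Compress 7 > Retrain 6 > Pretrain 3 > Search 2.
Scale: +20 to 20 (cap) → 3 left.
Only 3 left; Align takes them to reach 5.
Total = 3×1 + 10×5 + 23×20 + 6×1 = 519.

519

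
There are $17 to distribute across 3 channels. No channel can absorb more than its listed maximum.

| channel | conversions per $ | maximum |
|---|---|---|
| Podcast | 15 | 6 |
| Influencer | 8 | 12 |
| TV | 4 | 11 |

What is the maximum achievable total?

Highest conversions per $ first: Podcast 15 > Influencer 8 > TV 4.
Podcast takes 6 to reach its cap of 6 — 11 left.
Only 11 left; Influencer takes them to reach 11.
Total = 15×6 + 8×11 = 178.

178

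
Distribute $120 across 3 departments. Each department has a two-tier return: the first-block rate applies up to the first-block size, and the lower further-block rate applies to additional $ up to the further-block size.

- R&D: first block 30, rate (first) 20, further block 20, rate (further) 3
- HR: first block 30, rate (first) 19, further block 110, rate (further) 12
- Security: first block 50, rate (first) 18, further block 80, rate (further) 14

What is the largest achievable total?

Treat each block as its own option and order by rate: R&D/T1 20 > HR/T1 19 > Security/T1 18 > Security/T2 14 > HR/T2 12 > R&D/T2 3.
R&D/T1 (20): +30 — 90 left.
HR T1 at 19: fill all 30 — 60 left.
Security T1 at 18: fill all 50 — 10 left.
Security T2 at 14: only 10 left, fill 10.
Total = 20×30 + 19×30 + 18×50 + 14×10 = 2210.

2210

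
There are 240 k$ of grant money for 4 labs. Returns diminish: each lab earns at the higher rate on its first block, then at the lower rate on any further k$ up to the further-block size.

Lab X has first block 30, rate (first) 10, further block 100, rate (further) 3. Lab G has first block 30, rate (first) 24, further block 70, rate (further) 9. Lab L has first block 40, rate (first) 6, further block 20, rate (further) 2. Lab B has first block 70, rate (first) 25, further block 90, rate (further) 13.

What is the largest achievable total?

4120

Treat each block as its own option and order by rate: Lab B/first 25 > Lab G/first 24 > Lab B/second 13 > Lab X/first 10 > Lab G/second 9 > Lab L/first 6 > Lab X/second 3 > Lab L/second 2.
Fill Lab B first block (70 at 25) → 170 left.
Lab G/first (24): +30 → 140 left.
Lab B/second (13): +90 → 50 left.
Lab X first at 10: fill all 30 → 20 left.
20 remain; put them into Lab G second at 9.
Total = 25×70 + 24×30 + 13×90 + 10×30 + 9×20 = 4120.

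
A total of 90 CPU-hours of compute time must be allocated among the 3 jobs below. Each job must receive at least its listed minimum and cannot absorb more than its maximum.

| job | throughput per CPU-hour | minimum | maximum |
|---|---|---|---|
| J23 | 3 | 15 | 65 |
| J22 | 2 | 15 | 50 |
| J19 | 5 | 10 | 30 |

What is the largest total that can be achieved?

315

Meeting every minimum uses 15+15+10 = 40 CPU-hours, leaving 50.
Highest throughput per CPU-hour first: J19 5 > J23 3 > J22 2.
J19: +20 to 30 (cap) ; 30 left.
Only 30 left; J23 takes them to reach 45.
Total = 3×45 + 2×15 + 5×30 = 315.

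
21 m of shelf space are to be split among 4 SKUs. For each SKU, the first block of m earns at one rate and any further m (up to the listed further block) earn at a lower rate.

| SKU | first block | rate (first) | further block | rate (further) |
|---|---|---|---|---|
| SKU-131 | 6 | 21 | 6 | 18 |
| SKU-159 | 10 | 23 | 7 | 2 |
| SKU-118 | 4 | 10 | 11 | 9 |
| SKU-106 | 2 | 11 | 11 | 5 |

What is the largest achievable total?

Rank every tier by rate: SKU-159/first 23 > SKU-131/first 21 > SKU-131/second 18 > SKU-106/first 11 > SKU-118/first 10 > SKU-118/second 9 > SKU-106/second 5 > SKU-159/second 2.
SKU-159/first (23): +10 → 11 left.
Fill SKU-131 first block (6 at 21) → 5 left.
SKU-131 second at 18: only 5 left, fill 5.
Total = 23×10 + 21×6 + 18×5 = 446.

446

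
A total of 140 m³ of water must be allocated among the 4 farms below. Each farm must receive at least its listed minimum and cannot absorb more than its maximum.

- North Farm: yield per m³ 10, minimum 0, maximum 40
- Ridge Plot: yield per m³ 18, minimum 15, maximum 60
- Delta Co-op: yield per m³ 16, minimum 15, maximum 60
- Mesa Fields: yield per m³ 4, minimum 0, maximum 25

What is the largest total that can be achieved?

Meeting every minimum uses 0+15+15+0 = 30 m³, leaving 110.
Highest yield per m³ first: Ridge Plot 18 > Delta Co-op 16 > North Farm 10 > Mesa Fields 4.
Ridge Plot: +45 to 60 (cap) ; 65 left.
Delta Co-op: +45 to 60 (cap) ; 20 left.
Only 20 left; North Farm takes them to reach 20.
Total = 10×20 + 18×60 + 16×60 = 2240.

2240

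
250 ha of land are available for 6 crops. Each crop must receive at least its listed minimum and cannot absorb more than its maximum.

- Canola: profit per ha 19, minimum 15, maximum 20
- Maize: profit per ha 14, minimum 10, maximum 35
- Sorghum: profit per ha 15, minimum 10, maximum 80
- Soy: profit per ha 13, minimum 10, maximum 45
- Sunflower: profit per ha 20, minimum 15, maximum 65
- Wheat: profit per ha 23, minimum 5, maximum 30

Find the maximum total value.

4320

Meeting every minimum uses 15+10+10+10+15+5 = 65 ha, leaving 185.
Order the crops by profit per ha: Wheat 23 > Sunflower 20 > Canola 19 > Sorghum 15 > Maize 14 > Soy 13.
Give Wheat 25 more to hit its cap of 30 → 160 left.
Sunflower takes 50 more to reach its cap of 65 → 110 left.
Canola: +5 to 20 (cap) → 105 left.
Sorghum takes 70 more to reach its cap of 80 → 35 left.
Maize: +25 to 35 (cap) → 10 left.
Soy has room for 35 more but only 10 remain, so it gets 20.
Total = 19×20 + 14×35 + 15×80 + 13×20 + 20×65 + 23×30 = 4320.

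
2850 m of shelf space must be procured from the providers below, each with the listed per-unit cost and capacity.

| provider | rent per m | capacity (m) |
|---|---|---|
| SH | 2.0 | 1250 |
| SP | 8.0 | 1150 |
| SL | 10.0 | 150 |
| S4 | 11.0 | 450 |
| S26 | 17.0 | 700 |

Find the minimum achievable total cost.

16500

Fill from the cheapest provider first.
Take 1250 from SH at 2.0 — need 1600 more.
SP (8.0): use full 1150 — 450 m to go.
Take 150 from SL at 10.0 — need 300 more.
S4 at 11.0: take 300 of its 450 — requirement met.
S26: unused.
Cost = 1250×2.0 + 1150×8.0 + 150×10.0 + 300×11.0 = 16500.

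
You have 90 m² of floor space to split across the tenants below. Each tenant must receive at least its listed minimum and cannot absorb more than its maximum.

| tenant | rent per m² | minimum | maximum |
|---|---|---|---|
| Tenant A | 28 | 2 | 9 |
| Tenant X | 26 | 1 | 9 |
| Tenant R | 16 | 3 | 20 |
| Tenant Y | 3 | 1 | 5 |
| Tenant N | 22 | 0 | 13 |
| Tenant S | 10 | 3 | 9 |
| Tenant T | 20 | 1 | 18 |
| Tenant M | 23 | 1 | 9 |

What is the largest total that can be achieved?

Meeting every minimum uses 2+1+3+1+0+3+1+1 = 12 m², leaving 78.
Rank by rent per m²: Tenant A 28 > Tenant X 26 > Tenant M 23 > Tenant N 22 > Tenant T 20 > Tenant R 16 > Tenant S 10 > Tenant Y 3.
Tenant A: +7 to 9 (cap) — 71 left.
Tenant X: +8 to 9 (cap) — 63 left.
Tenant M takes 8 more to reach its cap of 9 — 55 left.
Give Tenant N 13 more to hit its cap of 13 — 42 left.
Tenant T takes 17 more to reach its cap of 18 — 25 left.
Tenant R: +17 to 20 (cap) — 8 left.
Give Tenant S 6 more to hit its cap of 9 — 2 left.
Tenant Y has room for 4 more but only 2 remain, so it gets 3.
Total = 28×9 + 26×9 + 16×20 + 3×3 + 22×13 + 10×9 + 20×18 + 23×9 = 1758.

1758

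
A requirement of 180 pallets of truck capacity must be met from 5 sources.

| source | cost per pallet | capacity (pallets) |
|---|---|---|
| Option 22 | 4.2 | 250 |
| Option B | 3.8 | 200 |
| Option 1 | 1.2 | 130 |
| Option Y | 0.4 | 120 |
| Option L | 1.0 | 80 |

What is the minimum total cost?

108

Cheapest first:
Option Y at 0.4: take all 120 pallets — 60 still needed.
Take 60 from Option L at 1.0 to finish.
Option 1, Option B, Option 22: unused.
Cost = 120×0.4 + 60×1.0 = 108.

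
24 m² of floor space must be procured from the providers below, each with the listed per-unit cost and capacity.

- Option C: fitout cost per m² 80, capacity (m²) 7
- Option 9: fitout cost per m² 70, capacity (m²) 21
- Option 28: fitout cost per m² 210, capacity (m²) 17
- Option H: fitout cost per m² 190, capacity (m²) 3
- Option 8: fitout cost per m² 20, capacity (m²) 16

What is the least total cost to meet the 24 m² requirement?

880

Use providers in increasing cost order.
Option 8 (20): use full 16 → 8 m² to go.
Option 9 at 70: take 8 of its 21 → requirement met.
Option C, Option H, Option 28: unused.
Cost = 16×20 + 8×70 = 880.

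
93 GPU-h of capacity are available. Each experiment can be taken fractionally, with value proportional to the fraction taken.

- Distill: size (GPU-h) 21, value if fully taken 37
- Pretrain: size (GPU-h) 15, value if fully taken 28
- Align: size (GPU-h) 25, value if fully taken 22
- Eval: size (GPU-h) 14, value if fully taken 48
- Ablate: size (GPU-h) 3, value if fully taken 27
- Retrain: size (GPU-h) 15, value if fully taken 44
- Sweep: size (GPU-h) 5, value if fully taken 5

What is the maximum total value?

Rank by value-to-size ratio: Ablate 27/3≈9, Eval 48/14≈3.43, Retrain 44/15≈2.93, Pretrain 28/15≈1.87, Distill 37/21≈1.76, Sweep 5/5≈1, Align 22/25≈0.88.
Ablate: take in full, 3 GPU-h for value 27 ; 90 left.
All 14 GPU-h of Eval fit (value 48) ; 76 remain.
Take all of Retrain (15 GPU-h, value 44) ; 61 GPU-h left.
Pretrain: take in full, 15 GPU-h for value 28 ; 46 left.
Distill: take in full, 21 GPU-h for value 37 ; 25 left.
Take all of Sweep (5 GPU-h, value 5) ; 20 GPU-h left.
Fill the last 20 GPU-h with part of Align: 20/25 of it earns 17.6.
Total value = 206.6.

206.6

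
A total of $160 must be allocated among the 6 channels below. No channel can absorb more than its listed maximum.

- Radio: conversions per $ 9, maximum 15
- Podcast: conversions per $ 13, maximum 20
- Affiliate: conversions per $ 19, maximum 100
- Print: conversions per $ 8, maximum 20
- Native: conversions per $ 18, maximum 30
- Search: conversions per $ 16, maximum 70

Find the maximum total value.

2920

Rank by conversions per $: Affiliate 19 > Native 18 > Search 16 > Podcast 13 > Radio 9 > Print 8.
Affiliate: +100 to 100 (cap) → 60 left.
Native: +30 to 30 (cap) → 30 left.
Only 30 left; Search takes them to reach 30.
Total = 19×100 + 18×30 + 16×30 = 2920.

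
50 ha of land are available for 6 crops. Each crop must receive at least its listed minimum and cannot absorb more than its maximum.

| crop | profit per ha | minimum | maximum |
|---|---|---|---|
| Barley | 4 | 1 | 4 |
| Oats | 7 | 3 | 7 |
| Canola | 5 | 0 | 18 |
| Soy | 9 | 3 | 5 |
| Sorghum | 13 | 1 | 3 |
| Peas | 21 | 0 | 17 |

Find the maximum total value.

579

Meeting every minimum uses 1+3+0+3+1+0 = 8 ha, leaving 42.
Highest profit per ha first: Peas 21 > Sorghum 13 > Soy 9 > Oats 7 > Canola 5 > Barley 4.
Peas takes 17 more to reach its cap of 17 — 25 left.
Sorghum: +2 to 3 (cap) — 23 left.
Give Soy 2 more to hit its cap of 5 — 21 left.
Oats takes 4 more to reach its cap of 7 — 17 left.
Canola: +17 (room for 18) → 17. Pool exhausted.
Total = 4×1 + 7×7 + 5×17 + 9×5 + 13×3 + 21×17 = 579.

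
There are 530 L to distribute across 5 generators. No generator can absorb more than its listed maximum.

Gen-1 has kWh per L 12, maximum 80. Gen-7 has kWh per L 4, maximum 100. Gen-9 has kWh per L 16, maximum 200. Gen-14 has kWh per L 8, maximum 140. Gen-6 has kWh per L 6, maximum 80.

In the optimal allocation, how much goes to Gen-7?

Rank by kWh per L: Gen-9 16 > Gen-1 12 > Gen-14 8 > Gen-6 6 > Gen-7 4.
Gen-9: +200 to 200 (cap) ; 330 left.
Gen-1 takes 80 to reach its cap of 80 ; 250 left.
Give Gen-14 140 to hit its cap of 140 ; 110 left.
Give Gen-6 80 to hit its cap of 80 ; 30 left.
Gen-7 has room for 100 but only 30 remain, so it gets 30.

30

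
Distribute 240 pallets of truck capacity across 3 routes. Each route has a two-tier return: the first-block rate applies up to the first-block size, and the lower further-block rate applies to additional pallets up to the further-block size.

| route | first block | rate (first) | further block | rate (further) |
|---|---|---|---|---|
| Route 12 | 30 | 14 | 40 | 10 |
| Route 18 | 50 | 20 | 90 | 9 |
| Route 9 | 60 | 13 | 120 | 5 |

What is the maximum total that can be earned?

3140

Order all 6 blocks by rate: Route 18/first 20 > Route 12/first 14 > Route 9/first 13 > Route 12/second 10 > Route 18/second 9 > Route 9/second 5.
Route 18/first (20): +50 ; 190 left.
Fill Route 12 first block (30 at 14) ; 160 left.
Route 9/first (13): +60 ; 100 left.
Route 12 second at 10: fill all 40 ; 60 left.
Route 18/second: +60 of 90 at 9; pool empty.
Total = 20×50 + 14×30 + 13×60 + 10×40 + 9×60 = 3140.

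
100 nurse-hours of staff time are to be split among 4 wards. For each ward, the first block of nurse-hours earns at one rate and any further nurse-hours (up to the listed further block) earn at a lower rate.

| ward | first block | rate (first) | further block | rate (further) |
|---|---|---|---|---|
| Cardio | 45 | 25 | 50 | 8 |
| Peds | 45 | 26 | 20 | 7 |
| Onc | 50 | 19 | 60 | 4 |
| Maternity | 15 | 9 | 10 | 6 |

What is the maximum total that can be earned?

2485

Rank every tier by rate: Peds/tier1 26 > Cardio/tier1 25 > Onc/tier1 19 > Maternity/tier1 9 > Cardio/tier2 8 > Peds/tier2 7 > Maternity/tier2 6 > Onc/tier2 4.
Fill Peds tier1 block (45 at 26) — 55 left.
Fill Cardio tier1 block (45 at 25) — 10 left.
Onc/tier1: +10 of 50 at 19; pool empty.
Total = 26×45 + 25×45 + 19×10 = 2485.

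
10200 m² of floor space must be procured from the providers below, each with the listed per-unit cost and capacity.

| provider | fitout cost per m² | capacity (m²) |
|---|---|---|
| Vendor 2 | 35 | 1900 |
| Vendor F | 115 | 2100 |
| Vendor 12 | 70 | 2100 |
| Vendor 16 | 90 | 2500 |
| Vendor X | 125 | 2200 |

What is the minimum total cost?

880000

Use providers in increasing cost order.
Vendor 2 at 35: take all 1900 m² — 8300 still needed.
Take 2100 from Vendor 12 at 70 — need 6200 more.
Vendor 16 at 90: take all 2500 m² — 3700 still needed.
Vendor F at 115: take all 2100 m² — 1600 still needed.
Vendor X (125): take the remaining 1600 — done.
Cost = 1900×35 + 2100×70 + 2500×90 + 2100×115 + 1600×125 = 880000.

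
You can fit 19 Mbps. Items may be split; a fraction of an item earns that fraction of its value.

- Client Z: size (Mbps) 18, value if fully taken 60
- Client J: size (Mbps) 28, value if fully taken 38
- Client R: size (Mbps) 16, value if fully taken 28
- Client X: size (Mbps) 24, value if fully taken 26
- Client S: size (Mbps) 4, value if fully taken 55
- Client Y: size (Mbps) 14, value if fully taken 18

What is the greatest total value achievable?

Rank by value-to-size ratio: Client S 55/4≈13.8, Client Z 60/18≈3.33, Client R 28/16≈1.75, Client J 38/28≈1.36, Client Y 18/14≈1.29, Client X 26/24≈1.08.
Take all of Client S (4 Mbps, value 55) ; 15 Mbps left.
Fill the last 15 Mbps with part of Client Z: 15/18 of it earns 50.
Total value = 105.

105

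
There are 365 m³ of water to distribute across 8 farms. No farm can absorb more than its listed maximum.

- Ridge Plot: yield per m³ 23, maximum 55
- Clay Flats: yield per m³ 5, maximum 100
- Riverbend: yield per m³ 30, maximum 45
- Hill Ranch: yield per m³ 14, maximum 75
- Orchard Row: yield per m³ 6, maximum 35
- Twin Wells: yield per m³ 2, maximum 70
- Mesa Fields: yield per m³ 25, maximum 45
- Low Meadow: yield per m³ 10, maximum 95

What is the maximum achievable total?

6025

Order the farms by yield per m³: Riverbend 30 > Mesa Fields 25 > Ridge Plot 23 > Hill Ranch 14 > Low Meadow 10 > Orchard Row 6 > Clay Flats 5 > Twin Wells 2.
Give Riverbend 45 to hit its cap of 45 ; 320 left.
Give Mesa Fields 45 to hit its cap of 45 ; 275 left.
Ridge Plot: +55 to 55 (cap) ; 220 left.
Give Hill Ranch 75 to hit its cap of 75 ; 145 left.
Give Low Meadow 95 to hit its cap of 95 ; 50 left.
Give Orchard Row 35 to hit its cap of 35 ; 15 left.
Clay Flats: +15 (room for 100) → 15. Pool exhausted.
Total = 23×55 + 5×15 + 30×45 + 14×75 + 6×35 + 25×45 + 10×95 = 6025.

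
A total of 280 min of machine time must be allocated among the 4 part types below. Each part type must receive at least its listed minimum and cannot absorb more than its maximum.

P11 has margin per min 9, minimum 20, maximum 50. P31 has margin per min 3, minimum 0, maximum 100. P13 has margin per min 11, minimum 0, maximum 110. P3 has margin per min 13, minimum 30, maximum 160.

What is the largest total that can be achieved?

Meeting every minimum uses 20+0+0+30 = 50 min, leaving 230.
Rank by margin per min: P3 13 > P13 11 > P11 9 > P31 3.
Give P3 130 more to hit its cap of 160 ; 100 left.
P13: +100 (room for 110) → 100. Pool exhausted.
Total = 9×20 + 11×100 + 13×160 = 3360.

3360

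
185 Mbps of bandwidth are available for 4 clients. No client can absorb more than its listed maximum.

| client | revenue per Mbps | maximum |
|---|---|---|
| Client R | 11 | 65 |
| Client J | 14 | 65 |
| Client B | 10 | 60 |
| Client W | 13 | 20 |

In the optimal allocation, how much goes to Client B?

Highest revenue per Mbps first: Client J 14 > Client W 13 > Client R 11 > Client B 10.
Client J takes 65 to reach its cap of 65 — 120 left.
Give Client W 20 to hit its cap of 20 — 100 left.
Give Client R 65 to hit its cap of 65 — 35 left.
Only 35 left; Client B takes them to reach 35.

35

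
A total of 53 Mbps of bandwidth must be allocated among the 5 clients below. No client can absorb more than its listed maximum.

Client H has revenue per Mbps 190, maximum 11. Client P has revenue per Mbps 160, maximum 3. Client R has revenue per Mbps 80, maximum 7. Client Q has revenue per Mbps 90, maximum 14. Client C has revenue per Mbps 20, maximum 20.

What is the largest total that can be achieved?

4750

Highest revenue per Mbps first: Client H 190 > Client P 160 > Client Q 90 > Client R 80 > Client C 20.
Client H takes 11 to reach its cap of 11 ; 42 left.
Client P takes 3 to reach its cap of 3 ; 39 left.
Client Q takes 14 to reach its cap of 14 ; 25 left.
Client R: +7 to 7 (cap) ; 18 left.
Client C has room for 20 but only 18 remain, so it gets 18.
Total = 190×11 + 160×3 + 80×7 + 90×14 + 20×18 = 4750.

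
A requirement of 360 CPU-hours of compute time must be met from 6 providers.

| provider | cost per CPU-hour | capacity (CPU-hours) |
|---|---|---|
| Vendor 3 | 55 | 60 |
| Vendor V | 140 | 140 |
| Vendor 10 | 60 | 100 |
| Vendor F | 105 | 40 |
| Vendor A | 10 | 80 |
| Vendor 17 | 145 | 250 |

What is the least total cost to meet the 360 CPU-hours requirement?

Use providers in increasing cost order.
Vendor A (10): use full 80 — 280 CPU-hours to go.
Take 60 from Vendor 3 at 55 — need 220 more.
Take 100 from Vendor 10 at 60 — need 120 more.
Vendor F at 105: take all 40 CPU-hours — 80 still needed.
Vendor V at 140: take 80 of its 140 — requirement met.
Vendor 17: unused.
Cost = 80×10 + 60×55 + 100×60 + 40×105 + 80×140 = 25500.

25500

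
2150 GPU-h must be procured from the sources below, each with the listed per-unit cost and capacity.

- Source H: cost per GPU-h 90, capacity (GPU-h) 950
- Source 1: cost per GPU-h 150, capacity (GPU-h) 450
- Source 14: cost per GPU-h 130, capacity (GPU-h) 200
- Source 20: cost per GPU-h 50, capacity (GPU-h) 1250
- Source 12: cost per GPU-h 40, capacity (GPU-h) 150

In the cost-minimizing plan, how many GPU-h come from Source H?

Fill from the cheapest source first.
Source 12 at 40: take all 150 GPU-h → 2000 still needed.
Source 20 (50): use full 1250 → 750 GPU-h to go.
Source H at 90: take 750 of its 950 → requirement met.
Source 14, Source 1: unused.

750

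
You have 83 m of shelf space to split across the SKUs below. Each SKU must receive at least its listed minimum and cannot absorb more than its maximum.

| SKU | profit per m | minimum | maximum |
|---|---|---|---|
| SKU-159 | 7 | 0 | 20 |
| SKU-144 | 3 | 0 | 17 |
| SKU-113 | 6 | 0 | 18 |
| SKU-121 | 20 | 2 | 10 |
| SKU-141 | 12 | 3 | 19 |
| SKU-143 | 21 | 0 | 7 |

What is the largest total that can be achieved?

850

Meeting every minimum uses 0+0+0+2+3+0 = 5 m, leaving 78.
Rank by profit per m: SKU-143 21 > SKU-121 20 > SKU-141 12 > SKU-159 7 > SKU-113 6 > SKU-144 3.
SKU-143 takes 7 more to reach its cap of 7 ; 71 left.
SKU-121 takes 8 more to reach its cap of 10 ; 63 left.
SKU-141 takes 16 more to reach its cap of 19 ; 47 left.
Give SKU-159 20 more to hit its cap of 20 ; 27 left.
SKU-113 takes 18 more to reach its cap of 18 ; 9 left.
Only 9 left; SKU-144 takes them to reach 9.
Total = 7×20 + 3×9 + 6×18 + 20×10 + 12×19 + 21×7 = 850.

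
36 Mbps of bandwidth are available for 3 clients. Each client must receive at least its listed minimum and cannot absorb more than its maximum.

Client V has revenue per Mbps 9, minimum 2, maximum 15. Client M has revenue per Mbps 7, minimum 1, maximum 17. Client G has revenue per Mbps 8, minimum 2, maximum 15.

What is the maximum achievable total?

297

Meeting every minimum uses 2+1+2 = 5 Mbps, leaving 31.
Order the clients by revenue per Mbps: Client V 9 > Client G 8 > Client M 7.
Give Client V 13 more to hit its cap of 15 ; 18 left.
Client G takes 13 more to reach its cap of 15 ; 5 left.
Client M: +5 (room for 16) → 6. Pool exhausted.
Total = 9×15 + 7×6 + 8×15 = 297.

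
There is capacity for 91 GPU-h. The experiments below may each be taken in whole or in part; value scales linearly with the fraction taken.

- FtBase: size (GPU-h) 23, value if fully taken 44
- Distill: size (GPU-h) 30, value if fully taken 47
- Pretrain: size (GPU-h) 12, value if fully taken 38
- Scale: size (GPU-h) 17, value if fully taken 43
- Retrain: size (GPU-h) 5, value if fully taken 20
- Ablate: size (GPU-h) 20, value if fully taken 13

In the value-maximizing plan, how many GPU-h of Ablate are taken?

Sort by value density: Retrain 20/5≈4, Pretrain 38/12≈3.17, Scale 43/17≈2.53, FtBase 44/23≈1.91, Distill 47/30≈1.57, Ablate 13/20≈0.65.
Take all of Retrain (5 GPU-h, value 20) → 86 GPU-h left.
All 12 GPU-h of Pretrain fit (value 38) → 74 remain.
Scale: take in full, 17 GPU-h for value 43 → 57 left.
All 23 GPU-h of FtBase fit (value 44) → 34 remain.
Distill: take in full, 30 GPU-h for value 47 → 4 left.
Only 4 GPU-h remain; take 4/20 of Ablate for value 13×4/20 = 2.6.

4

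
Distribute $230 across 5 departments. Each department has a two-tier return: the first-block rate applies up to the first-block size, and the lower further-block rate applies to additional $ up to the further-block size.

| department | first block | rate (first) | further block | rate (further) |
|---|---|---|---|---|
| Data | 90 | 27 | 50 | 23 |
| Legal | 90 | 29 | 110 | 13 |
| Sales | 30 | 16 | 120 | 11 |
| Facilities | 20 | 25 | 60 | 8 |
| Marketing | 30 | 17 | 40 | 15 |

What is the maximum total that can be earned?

6230

Order all 10 blocks by rate: Legal/T1 29 > Data/T1 27 > Facilities/T1 25 > Data/T2 23 > Marketing/T1 17 > Sales/T1 16 > Marketing/T2 15 > Legal/T2 13 > Sales/T2 11 > Facilities/T2 8.
Legal T1 at 29: fill all 90 — 140 left.
Fill Data T1 block (90 at 27) — 50 left.
Facilities T1 at 25: fill all 20 — 30 left.
Data T2 at 23: only 30 left, fill 30.
Total = 29×90 + 27×90 + 25×20 + 23×30 = 6230.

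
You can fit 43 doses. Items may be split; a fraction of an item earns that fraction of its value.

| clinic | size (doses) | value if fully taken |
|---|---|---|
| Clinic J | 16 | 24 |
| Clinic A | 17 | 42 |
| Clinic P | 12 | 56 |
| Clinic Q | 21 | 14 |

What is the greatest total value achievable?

119

Rank by value-to-size ratio: Clinic P 56/12≈4.67, Clinic A 42/17≈2.47, Clinic J 24/16≈1.5, Clinic Q 14/21≈0.667.
All 12 doses of Clinic P fit (value 56) → 31 remain.
Clinic A: take in full, 17 doses for value 42 → 14 left.
Fill the last 14 doses with part of Clinic J: 14/16 of it earns 21.
Total value = 119.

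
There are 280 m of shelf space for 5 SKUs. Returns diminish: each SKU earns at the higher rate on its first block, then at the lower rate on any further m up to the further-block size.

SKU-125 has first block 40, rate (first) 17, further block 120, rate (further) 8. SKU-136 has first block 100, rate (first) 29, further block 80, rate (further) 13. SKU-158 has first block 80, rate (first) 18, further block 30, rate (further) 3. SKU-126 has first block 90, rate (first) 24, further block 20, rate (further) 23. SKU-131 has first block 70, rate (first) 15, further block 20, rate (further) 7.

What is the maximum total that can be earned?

Treat each block as its own option and order by rate: SKU-136/first 29 > SKU-126/first 24 > SKU-126/second 23 > SKU-158/first 18 > SKU-125/first 17 > SKU-131/first 15 > SKU-136/second 13 > SKU-125/second 8 > SKU-131/second 7 > SKU-158/second 3.
SKU-136 first at 29: fill all 100 → 180 left.
Fill SKU-126 first block (90 at 24) → 90 left.
Fill SKU-126 second block (20 at 23) → 70 left.
SKU-158/first: +70 of 80 at 18; pool empty.
Total = 29×100 + 24×90 + 23×20 + 18×70 = 6780.

6780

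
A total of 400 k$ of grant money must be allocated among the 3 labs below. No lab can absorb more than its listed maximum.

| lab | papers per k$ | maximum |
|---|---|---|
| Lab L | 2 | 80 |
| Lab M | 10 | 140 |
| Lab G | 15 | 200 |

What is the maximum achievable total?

4520

Order the labs by papers per k$: Lab G 15 > Lab M 10 > Lab L 2.
Lab G: +200 to 200 (cap) → 200 left.
Give Lab M 140 to hit its cap of 140 → 60 left.
Lab L has room for 80 but only 60 remain, so it gets 60.
Total = 2×60 + 10×140 + 15×200 = 4520.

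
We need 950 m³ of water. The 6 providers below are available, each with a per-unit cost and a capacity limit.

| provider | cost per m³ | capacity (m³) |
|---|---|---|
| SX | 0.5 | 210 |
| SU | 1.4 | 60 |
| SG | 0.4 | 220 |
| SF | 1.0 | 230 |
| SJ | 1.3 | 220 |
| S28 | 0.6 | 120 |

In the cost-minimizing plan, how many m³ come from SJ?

170

Fill from the cheapest provider first.
SG (0.4): use full 220 → 730 m³ to go.
Take 210 from SX at 0.5 → need 520 more.
S28 at 0.6: take all 120 m³ → 400 still needed.
Take 230 from SF at 1.0 → need 170 more.
Take 170 from SJ at 1.3 to finish.
SU: unused.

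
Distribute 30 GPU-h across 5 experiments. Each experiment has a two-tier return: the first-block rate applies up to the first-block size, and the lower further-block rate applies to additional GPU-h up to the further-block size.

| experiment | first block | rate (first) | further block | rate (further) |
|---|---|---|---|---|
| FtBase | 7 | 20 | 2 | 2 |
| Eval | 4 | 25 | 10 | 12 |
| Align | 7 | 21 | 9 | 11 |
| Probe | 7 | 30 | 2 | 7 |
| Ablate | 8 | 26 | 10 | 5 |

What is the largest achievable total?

745

Rank every tier by rate: Probe/first 30 > Ablate/first 26 > Eval/first 25 > Align/first 21 > FtBase/first 20 > Eval/second 12 > Align/second 11 > Probe/second 7 > Ablate/second 5 > FtBase/second 2.
Probe/first (30): +7 — 23 left.
Fill Ablate first block (8 at 26) — 15 left.
Eval/first (25): +4 — 11 left.
Fill Align first block (7 at 21) — 4 left.
FtBase first at 20: only 4 left, fill 4.
Total = 30×7 + 26×8 + 25×4 + 21×7 + 20×4 = 745.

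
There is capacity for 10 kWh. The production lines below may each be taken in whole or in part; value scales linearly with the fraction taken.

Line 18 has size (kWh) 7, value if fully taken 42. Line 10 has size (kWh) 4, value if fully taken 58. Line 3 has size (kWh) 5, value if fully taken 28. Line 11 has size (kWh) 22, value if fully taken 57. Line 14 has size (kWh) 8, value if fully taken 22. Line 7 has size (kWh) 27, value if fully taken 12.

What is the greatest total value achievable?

94

Best value per unit of size first: Line 10 58/4≈14.5, Line 18 42/7≈6, Line 3 28/5≈5.6, Line 14 22/8≈2.75, Line 11 57/22≈2.59, Line 7 12/27≈0.444.
Take all of Line 10 (4 kWh, value 58) → 6 kWh left.
Fill the last 6 kWh with part of Line 18: 6/7 of it earns 36.
Total value = 94.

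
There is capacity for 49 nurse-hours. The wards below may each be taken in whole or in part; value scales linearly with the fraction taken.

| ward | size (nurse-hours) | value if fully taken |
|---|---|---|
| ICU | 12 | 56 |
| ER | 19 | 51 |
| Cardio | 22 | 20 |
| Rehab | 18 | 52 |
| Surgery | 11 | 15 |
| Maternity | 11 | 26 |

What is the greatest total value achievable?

159

Best value per unit of size first: ICU 56/12≈4.67, Rehab 52/18≈2.89, ER 51/19≈2.68, Maternity 26/11≈2.36, Surgery 15/11≈1.36, Cardio 20/22≈0.909.
ICU: take in full, 12 nurse-hours for value 56 ; 37 left.
Rehab: take in full, 18 nurse-hours for value 52 ; 19 left.
Take all of ER (19 nurse-hours, value 51) ; 0 nurse-hours left.
Total value = 159.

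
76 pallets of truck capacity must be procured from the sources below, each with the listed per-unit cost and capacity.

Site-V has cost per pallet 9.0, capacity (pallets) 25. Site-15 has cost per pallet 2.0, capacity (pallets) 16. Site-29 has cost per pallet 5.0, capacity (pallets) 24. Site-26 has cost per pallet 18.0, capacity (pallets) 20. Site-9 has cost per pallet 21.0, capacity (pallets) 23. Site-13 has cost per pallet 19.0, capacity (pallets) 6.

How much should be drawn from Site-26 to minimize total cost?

11

Use sources in increasing cost order.
Site-15 (2.0): use full 16 — 60 pallets to go.
Site-29 (5.0): use full 24 — 36 pallets to go.
Site-V (9.0): use full 25 — 11 pallets to go.
Take 11 from Site-26 at 18.0 to finish.
Site-13, Site-9: unused.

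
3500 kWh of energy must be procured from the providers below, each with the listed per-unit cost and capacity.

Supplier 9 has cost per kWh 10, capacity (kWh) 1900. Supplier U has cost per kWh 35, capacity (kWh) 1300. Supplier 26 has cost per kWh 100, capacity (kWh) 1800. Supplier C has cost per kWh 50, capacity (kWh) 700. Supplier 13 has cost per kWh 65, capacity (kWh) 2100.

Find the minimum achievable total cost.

Use providers in increasing cost order.
Supplier 9 at 10: take all 1900 kWh — 1600 still needed.
Supplier U (35): use full 1300 — 300 kWh to go.
Supplier C at 50: take 300 of its 700 — requirement met.
Supplier 13, Supplier 26: unused.
Cost = 1900×10 + 1300×35 + 300×50 = 79500.

79500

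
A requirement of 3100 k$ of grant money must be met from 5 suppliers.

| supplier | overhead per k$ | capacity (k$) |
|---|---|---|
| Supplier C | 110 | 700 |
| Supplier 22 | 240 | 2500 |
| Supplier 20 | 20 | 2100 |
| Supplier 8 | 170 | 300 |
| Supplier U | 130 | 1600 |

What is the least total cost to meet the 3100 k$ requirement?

Cheapest first:
Supplier 20 at 20: take all 2100 k$ ; 1000 still needed.
Take 700 from Supplier C at 110 ; need 300 more.
Supplier U (130): take the remaining 300 ; done.
Supplier 8, Supplier 22: unused.
Cost = 2100×20 + 700×110 + 300×130 = 158000.

158000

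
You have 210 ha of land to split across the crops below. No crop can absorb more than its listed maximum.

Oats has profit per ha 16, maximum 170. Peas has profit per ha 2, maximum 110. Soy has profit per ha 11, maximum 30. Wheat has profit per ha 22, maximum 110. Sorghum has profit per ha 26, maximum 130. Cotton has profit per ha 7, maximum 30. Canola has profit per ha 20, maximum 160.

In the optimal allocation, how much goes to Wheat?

Order the crops by profit per ha: Sorghum 26 > Wheat 22 > Canola 20 > Oats 16 > Soy 11 > Cotton 7 > Peas 2.
Sorghum: +130 to 130 (cap) ; 80 left.
Only 80 left; Wheat takes them to reach 80.

80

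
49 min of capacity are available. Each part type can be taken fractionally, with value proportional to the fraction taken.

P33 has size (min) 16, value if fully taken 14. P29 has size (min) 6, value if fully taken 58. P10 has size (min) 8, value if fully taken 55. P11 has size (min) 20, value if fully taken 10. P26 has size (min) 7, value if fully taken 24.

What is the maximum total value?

157

Sort by value density: P29 58/6≈9.67, P10 55/8≈6.88, P26 24/7≈3.43, P33 14/16≈0.875, P11 10/20≈0.5.
Take all of P29 (6 min, value 58) ; 43 min left.
P10: take in full, 8 min for value 55 ; 35 left.
Take all of P26 (7 min, value 24) ; 28 min left.
All 16 min of P33 fit (value 14) ; 12 remain.
Fill the last 12 min with part of P11: 12/20 of it earns 6.
Total value = 157.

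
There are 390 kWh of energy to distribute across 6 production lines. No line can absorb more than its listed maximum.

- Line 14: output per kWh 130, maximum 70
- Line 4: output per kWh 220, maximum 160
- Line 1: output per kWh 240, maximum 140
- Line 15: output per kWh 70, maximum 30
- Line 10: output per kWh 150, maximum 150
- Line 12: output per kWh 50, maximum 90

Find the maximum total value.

Rank by output per kWh: Line 1 240 > Line 4 220 > Line 10 150 > Line 14 130 > Line 15 70 > Line 12 50.
Line 1: +140 to 140 (cap) ; 250 left.
Give Line 4 160 to hit its cap of 160 ; 90 left.
Line 10 has room for 150 but only 90 remain, so it gets 90.
Total = 220×160 + 240×140 + 150×90 = 82300.

82300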